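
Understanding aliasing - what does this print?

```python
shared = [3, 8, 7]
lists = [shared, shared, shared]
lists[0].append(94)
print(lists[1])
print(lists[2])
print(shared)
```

Key concept: list of same reference.
Step by step:
`shared = [3, 8, 7]` → shared = [3, 8, 7]
`lists = [shared, shared, shared]` → lists = [[3, 8, 7], [3, 8, 7], [3, 8, 7]]
`lists[0].append(94)` → shared = [3, 8, 7, 94]; lists = [[3, 8, 7, 94], [3, 8, 7, 94], [3, 8, 7, 94]]
`print(lists[1])` → prints [3, 8, 7, 94]
`print(lists[2])` → prints [3, 8, 7, 94]
`print(shared)` → prints [3, 8, 7, 94]

Answer:
[3, 8, 7, 94]
[3, 8, 7, 94]
[3, 8, 7, 94]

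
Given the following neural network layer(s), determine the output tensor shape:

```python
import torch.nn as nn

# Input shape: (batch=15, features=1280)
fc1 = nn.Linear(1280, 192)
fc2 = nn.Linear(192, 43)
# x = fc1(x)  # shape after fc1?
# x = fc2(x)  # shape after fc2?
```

Input: (15, 1280) -> after fc1: (15, 192) -> Output: (15, 43)

Answer: (15, 43)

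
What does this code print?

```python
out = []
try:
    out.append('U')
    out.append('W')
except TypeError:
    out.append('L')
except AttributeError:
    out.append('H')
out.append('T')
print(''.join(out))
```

Execution trace: 'U' (try body) → 'W' (try body, no exception) → 'T' (after the try/except). Output: UWT

Answer: UWT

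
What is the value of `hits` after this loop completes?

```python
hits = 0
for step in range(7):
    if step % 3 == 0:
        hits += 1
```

Count numbers divisible by 3 in range(7)
`hits` takes the values: 0 → 1 → 2 → 3

Answer: 3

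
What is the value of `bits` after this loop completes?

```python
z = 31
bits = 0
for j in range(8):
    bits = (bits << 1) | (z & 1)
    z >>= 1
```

Reverse lowest 8 bits of 31
`bits` takes the values: 0 → 1 → 3 → 7 → 15 → 31 → 62 → 124 → 248

Answer: 248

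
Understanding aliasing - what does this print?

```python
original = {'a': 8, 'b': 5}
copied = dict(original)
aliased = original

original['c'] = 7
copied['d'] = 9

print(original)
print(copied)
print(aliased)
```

Key concept: dict() creates copy, assignment creates alias.
Step by step:
`original = {'a': 8, 'b': 5}` → original = {'a': 8, 'b': 5}
`copied = dict(original)` → copied = {'a': 8, 'b': 5}
`aliased = original` → aliased = {'a': 8, 'b': 5} (same object as original)
`original['c'] = 7` → original = {'a': 8, 'b': 5, 'c': 7} (same object as aliased); aliased = {'a': 8, 'b': 5, 'c': 7} (same object as original)
`copied['d'] = 9` → copied = {'a': 8, 'b': 5, 'd': 9}
`print(original)` → prints {'a': 8, 'b': 5, 'c': 7}
`print(copied)` → prints {'a': 8, 'b': 5, 'd': 9}
`print(aliased)` → prints {'a': 8, 'b': 5, 'c': 7}

Answer:
{'a': 8, 'b': 5, 'c': 7}
{'a': 8, 'b': 5, 'd': 9}
{'a': 8, 'b': 5, 'c': 7}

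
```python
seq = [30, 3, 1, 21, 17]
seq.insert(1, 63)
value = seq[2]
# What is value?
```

Trace:
`seq = [30, 3, 1, 21, 17]` → seq = [30, 3, 1, 21, 17]
`seq.insert(1, 63)` → seq = [30, 63, 3, 1, 21, 17]
`value = seq[2]` → value = 3
So value = 3

Answer: 3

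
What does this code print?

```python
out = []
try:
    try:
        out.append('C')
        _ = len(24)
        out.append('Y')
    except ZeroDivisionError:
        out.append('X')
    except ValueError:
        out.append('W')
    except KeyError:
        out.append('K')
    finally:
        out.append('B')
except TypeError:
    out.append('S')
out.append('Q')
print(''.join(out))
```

Execution trace: 'C' (try body) → 'B' (finally) → 'S' (outer except TypeError) → 'Q' (after the try/except). Output: CBSQ

Answer: CBSQ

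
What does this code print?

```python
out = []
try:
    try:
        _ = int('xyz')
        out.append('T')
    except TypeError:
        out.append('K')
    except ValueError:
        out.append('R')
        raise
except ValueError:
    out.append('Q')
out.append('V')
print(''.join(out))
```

Execution trace: 'R' (inner except ValueError) → 'Q' (outer except ValueError) → 'V' (after the try/except). Output: RQV

Answer: RQV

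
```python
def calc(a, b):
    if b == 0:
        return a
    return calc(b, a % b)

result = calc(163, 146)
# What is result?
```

calc(163, 146) -> calc(146, 17) -> calc(17, 10) -> calc(10, 7) -> calc(7, 3) -> calc(3, 1) -> calc(1, 0) -> 1

Answer: 1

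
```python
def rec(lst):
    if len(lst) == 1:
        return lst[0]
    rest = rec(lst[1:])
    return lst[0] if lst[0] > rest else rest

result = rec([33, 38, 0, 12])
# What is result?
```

Recursive max over [33, 38, 0, 12] = 38

Answer: 38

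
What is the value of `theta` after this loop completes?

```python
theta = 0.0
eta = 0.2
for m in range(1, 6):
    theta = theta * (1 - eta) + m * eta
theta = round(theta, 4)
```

Moving average with lr=0.2
`theta` takes the values: 0.0 → 0.2 → 0.56 → 1.048 → 1.6384 → 2.31072 → 2.3107

Answer: 2.3107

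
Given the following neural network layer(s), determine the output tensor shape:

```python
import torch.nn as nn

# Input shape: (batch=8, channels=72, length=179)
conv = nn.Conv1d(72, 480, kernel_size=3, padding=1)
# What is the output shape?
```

Input: (8, 72, 179) -> Output: (8, 480, 179)

Answer: (8, 480, 179)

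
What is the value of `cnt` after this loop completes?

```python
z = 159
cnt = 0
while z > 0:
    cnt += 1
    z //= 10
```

Count digits by repeated division by 10
`cnt` takes the values: 0 → 1 → 2 → 3

Answer: 3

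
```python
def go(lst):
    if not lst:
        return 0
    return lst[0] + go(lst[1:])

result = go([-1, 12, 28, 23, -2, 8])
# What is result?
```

(-1) + 12 + 28 + 23 + (-2) + 8 + 0 = 68

Answer: 68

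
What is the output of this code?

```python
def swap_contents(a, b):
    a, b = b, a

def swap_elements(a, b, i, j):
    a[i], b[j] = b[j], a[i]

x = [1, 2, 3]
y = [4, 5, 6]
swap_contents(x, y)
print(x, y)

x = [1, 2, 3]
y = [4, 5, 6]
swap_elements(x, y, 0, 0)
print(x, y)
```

Key concept: parameter rebinding vs mutation.
Step by step:
`x = [1, 2, 3]` → x = [1, 2, 3]
`y = [4, 5, 6]` → y = [4, 5, 6]
`swap_contents(x, y)` → no visible change to tracked variables
`print(x, y)` → prints [1, 2, 3] [4, 5, 6]
`x = [1, 2, 3]` → x = [1, 2, 3]
`y = [4, 5, 6]` → y = [4, 5, 6]
`swap_elements(x, y, 0, 0)` → x = [4, 2, 3]; y = [1, 5, 6]
`print(x, y)` → prints [4, 2, 3] [1, 5, 6]

Answer:
[1, 2, 3] [4, 5, 6]
[4, 2, 3] [1, 5, 6]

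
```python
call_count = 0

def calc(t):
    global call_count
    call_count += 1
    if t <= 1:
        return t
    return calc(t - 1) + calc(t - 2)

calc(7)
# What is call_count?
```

Calls(t) = 1 + Calls(t-1) + Calls(t-2); Calls(0)=Calls(1)=1. For t=7 this gives 41.

Answer: 41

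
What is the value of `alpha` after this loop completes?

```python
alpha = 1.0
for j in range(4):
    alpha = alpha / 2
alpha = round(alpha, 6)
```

Halving LR 4 times: 1 / 2^4
`alpha` takes the values: 1.0 → 0.5 → 0.25 → 0.125 → 0.0625

Answer: 0.0625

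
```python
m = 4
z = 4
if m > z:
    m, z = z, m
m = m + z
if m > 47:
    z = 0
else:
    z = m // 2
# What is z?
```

Trace:
`m = 4` → m = 4
`z = 4` → z = 4
`if m > z: ...` → m > z is False → no variable changes
`m = m + z` → m = 8
`if m > 47: ...` → m > 47 is False, take else branch → no variable changes
So z = 4

Answer: 4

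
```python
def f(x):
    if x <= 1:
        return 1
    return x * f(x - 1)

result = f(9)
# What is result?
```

f(9) = 9 * 8 * 7 * 6 * 5 * 4 * 3 * 2 * 1 = 362880

Answer: 362880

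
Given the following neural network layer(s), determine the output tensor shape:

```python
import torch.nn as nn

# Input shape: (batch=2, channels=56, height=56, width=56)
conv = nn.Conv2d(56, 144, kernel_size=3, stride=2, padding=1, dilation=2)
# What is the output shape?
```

Input: (2, 56, 56, 56) -> Output: (2, 144, 27, 27)

Answer: (2, 144, 27, 27)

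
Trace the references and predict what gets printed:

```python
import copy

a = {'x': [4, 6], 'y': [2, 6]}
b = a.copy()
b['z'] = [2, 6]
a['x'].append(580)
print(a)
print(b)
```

Key concept: shallow copy of dict with mutable values.
Step by step:
`a = {'x': [4, 6], 'y': [2, 6]}` → a = {'x': [4, 6], 'y': [2, 6]}
`b = a.copy()` → b = {'x': [4, 6], 'y': [2, 6]}
`b['z'] = [2, 6]` → b = {'x': [4, 6], 'y': [2, 6], 'z': [2, 6]}
`a['x'].append(580)` → a = {'x': [4, 6, 580], 'y': [2, 6]}; b = {'x': [4, 6, 580], 'y': [2, 6], 'z': [2, 6]}
`print(a)` → prints {'x': [4, 6, 580], 'y': [2, 6]}
`print(b)` → prints {'x': [4, 6, 580], 'y': [2, 6], 'z': [2, 6]}

Answer:
{'x': [4, 6, 580], 'y': [2, 6]}
{'x': [4, 6, 580], 'y': [2, 6], 'z': [2, 6]}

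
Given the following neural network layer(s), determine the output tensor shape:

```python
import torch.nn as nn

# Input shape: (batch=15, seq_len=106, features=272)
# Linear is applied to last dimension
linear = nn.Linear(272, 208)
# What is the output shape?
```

Input: (15, 106, 272) -> Output: (15, 106, 208)

Answer: (15, 106, 208)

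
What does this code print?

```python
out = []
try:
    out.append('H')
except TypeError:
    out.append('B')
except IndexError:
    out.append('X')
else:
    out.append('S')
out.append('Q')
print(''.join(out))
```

Execution trace: 'H' (try body, no exception) → 'S' (else) → 'Q' (after the try/except). Output: HSQ

Answer: HSQ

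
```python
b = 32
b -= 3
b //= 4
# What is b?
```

Trace:
`b = 32` → b = 32
`b -= 3` → b = 29
`b //= 4` → b = 7
So b = 7

Answer: 7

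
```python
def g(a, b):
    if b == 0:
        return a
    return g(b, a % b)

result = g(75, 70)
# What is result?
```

g(75, 70) -> g(70, 5) -> g(5, 0) -> 5

Answer: 5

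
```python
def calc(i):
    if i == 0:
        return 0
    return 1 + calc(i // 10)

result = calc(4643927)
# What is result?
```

Count of digits of 4643927: 7

Answer: 7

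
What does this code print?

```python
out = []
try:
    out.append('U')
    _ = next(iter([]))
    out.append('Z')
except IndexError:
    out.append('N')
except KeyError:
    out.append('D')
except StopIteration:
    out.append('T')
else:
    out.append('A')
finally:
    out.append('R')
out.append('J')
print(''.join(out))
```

Execution trace: 'U' (try body) → 'T' (except StopIteration) → 'R' (finally) → 'J' (after the try/except). Output: UTRJ

Answer: UTRJ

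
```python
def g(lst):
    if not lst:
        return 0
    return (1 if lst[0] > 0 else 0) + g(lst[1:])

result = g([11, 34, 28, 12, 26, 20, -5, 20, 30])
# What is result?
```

Count of positive elements in [11, 34, 28, 12, 26, 20, -5, 20, 30] = 8

Answer: 8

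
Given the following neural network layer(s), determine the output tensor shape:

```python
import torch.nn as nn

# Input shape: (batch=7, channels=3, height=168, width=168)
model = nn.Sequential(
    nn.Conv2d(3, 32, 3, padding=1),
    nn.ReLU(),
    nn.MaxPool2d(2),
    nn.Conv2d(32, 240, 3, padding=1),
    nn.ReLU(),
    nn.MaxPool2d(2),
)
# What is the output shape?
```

Input: (7, 3, 168, 168) -> after first Conv2d: (7, 32, 168, 168) -> after first MaxPool2d: (7, 32, 84, 84) -> after second Conv2d: (7, 240, 84, 84) -> Output: (7, 240, 42, 42)

Answer: (7, 240, 42, 42)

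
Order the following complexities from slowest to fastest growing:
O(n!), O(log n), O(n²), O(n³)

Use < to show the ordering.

Ordered by growth rate: O(log n) < O(n²) < O(n³) < O(n!)

Answer: O(log n) < O(n²) < O(n³) < O(n!)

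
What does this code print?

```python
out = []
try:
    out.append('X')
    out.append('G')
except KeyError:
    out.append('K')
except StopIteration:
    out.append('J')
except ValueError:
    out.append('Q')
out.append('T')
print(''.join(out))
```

Execution trace: 'X' (try body) → 'G' (try body, no exception) → 'T' (after the try/except). Output: XGT

Answer: XGT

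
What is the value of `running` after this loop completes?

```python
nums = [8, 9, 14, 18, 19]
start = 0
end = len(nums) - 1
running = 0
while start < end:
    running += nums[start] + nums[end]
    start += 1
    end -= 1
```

Sum of pairs from ends
`running` takes the values: 0 → 27 → 54

Answer: 54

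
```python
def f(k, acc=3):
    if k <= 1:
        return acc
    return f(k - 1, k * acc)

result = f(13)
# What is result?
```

Accumulator trace (n, acc): (13, 3) -> (12, 39) -> (11, 468) -> (10, 5148) -> (9, 51480) -> (8, 463320) -> (7, 3706560) -> (6, 25945920) -> (5, 155675520) -> (4, 778377600) -> (3, 3113510400) -> (2, 9340531200) -> (1, 18681062400) -> return 18681062400

Answer: 18681062400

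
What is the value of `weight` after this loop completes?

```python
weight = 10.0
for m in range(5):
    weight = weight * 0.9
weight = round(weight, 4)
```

Exponential decay: 10.0 * 0.9^5
`weight` takes the values: 10.0 → 9.0 → 8.1 → 7.29 → 6.561 → 5.9049

Answer: 5.9049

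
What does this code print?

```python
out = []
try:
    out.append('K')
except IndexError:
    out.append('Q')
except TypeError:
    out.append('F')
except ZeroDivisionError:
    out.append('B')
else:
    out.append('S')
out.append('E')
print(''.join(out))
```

Execution trace: 'K' (try body, no exception) → 'S' (else) → 'E' (after the try/except). Output: KSE

Answer: KSE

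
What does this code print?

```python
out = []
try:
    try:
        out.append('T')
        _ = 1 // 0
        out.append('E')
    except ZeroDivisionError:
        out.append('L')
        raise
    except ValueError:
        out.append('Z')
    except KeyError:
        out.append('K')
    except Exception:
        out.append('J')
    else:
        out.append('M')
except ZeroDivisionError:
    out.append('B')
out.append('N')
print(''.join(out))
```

Execution trace: 'T' (inner try body) → 'L' (inner except ZeroDivisionError) → 'B' (outer except ZeroDivisionError) → 'N' (after the try/except). Output: TLBN

Answer: TLBN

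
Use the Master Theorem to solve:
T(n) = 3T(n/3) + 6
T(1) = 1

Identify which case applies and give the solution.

a=3, b=3, f(n)=6. log_3(3) = 1. Since c=0 < 1, Case 1 applies: T(n) = Θ(n^log_b(a)) = O(n).

Answer: O(n) - Case 1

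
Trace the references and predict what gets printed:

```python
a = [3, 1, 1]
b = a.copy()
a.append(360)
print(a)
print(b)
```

Key concept: list.copy() creates independent copy.
Step by step:
`a = [3, 1, 1]` → a = [3, 1, 1]
`b = a.copy()` → b = [3, 1, 1]
`a.append(360)` → a = [3, 1, 1, 360]
`print(a)` → prints [3, 1, 1, 360]
`print(b)` → prints [3, 1, 1]

Answer:
[3, 1, 1, 360]
[3, 1, 1]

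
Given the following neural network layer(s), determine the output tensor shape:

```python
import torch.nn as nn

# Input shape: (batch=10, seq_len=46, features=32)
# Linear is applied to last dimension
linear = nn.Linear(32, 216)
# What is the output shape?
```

Input: (10, 46, 32) -> Output: (10, 46, 216)

Answer: (10, 46, 216)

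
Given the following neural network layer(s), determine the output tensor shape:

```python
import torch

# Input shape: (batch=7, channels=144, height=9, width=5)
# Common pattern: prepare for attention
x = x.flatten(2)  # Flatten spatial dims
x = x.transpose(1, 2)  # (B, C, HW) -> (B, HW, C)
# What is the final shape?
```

Input: (7, 144, 9, 5) -> after flatten(2): (7, 144, 45) -> Output: (7, 45, 144)

Answer: (7, 45, 144)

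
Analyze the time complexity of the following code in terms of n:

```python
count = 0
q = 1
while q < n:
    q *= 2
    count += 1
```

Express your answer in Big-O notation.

Each loop level contributes: log n. Multiplying the contributions gives O(log n).

Answer: O(log n)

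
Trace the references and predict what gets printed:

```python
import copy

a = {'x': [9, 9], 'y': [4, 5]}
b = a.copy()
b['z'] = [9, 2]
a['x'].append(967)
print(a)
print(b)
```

Key concept: shallow copy of dict with mutable values.
Step by step:
`a = {'x': [9, 9], 'y': [4, 5]}` → a = {'x': [9, 9], 'y': [4, 5]}
`b = a.copy()` → b = {'x': [9, 9], 'y': [4, 5]}
`b['z'] = [9, 2]` → b = {'x': [9, 9], 'y': [4, 5], 'z': [9, 2]}
`a['x'].append(967)` → a = {'x': [9, 9, 967], 'y': [4, 5]}; b = {'x': [9, 9, 967], 'y': [4, 5], 'z': [9, 2]}
`print(a)` → prints {'x': [9, 9, 967], 'y': [4, 5]}
`print(b)` → prints {'x': [9, 9, 967], 'y': [4, 5], 'z': [9, 2]}

Answer:
{'x': [9, 9, 967], 'y': [4, 5]}
{'x': [9, 9, 967], 'y': [4, 5], 'z': [9, 2]}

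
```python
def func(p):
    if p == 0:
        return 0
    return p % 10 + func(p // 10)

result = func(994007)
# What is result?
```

Sum of digits of 994007: 7 + 0 + 0 + 4 + 9 + 9 = 29

Answer: 29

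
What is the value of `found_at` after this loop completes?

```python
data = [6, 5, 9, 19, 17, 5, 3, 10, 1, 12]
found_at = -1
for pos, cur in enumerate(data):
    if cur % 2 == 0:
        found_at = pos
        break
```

First even number index in [6, 5, 9, 19, 17, 5, 3, 10, 1, 12]
`found_at` takes the values: -1 → 0

Answer: 0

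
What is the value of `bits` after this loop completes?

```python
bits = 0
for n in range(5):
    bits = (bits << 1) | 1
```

Build 5 consecutive 1-bits: 0b11111
`bits` takes the values: 0 → 1 → 3 → 7 → 15 → 31

Answer: 31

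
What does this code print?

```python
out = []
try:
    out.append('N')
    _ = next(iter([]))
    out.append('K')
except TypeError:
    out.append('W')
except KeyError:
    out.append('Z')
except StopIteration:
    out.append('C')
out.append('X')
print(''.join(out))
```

Execution trace: 'N' (try body) → 'C' (except StopIteration) → 'X' (after the try/except). Output: NCX

Answer: NCX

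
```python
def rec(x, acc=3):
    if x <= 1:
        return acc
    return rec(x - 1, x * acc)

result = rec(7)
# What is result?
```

Accumulator trace (n, acc): (7, 3) -> (6, 21) -> (5, 126) -> (4, 630) -> (3, 2520) -> (2, 7560) -> (1, 15120) -> return 15120

Answer: 15120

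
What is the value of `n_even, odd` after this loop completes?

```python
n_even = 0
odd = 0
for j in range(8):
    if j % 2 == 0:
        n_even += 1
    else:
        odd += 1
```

Count evens and odds in range(8)
`n_even, odd` takes the values: (0, 0) → (1, 0) → (1, 1) → (2, 1) → (2, 2) → (3, 2) → (3, 3) → (4, 3) → (4, 4)

Answer: 4, 4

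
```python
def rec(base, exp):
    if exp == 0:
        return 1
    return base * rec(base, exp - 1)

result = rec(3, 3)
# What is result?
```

rec(3, 3) = 3 * 3 * 3 = 27

Answer: 27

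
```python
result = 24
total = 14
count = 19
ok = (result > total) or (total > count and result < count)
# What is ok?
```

Trace:
`result = 24` → result = 24
`total = 14` → total = 14
`count = 19` → count = 19
`ok = (result > total) or (total > count and result < count)` → ok = True
So ok = True

Answer: True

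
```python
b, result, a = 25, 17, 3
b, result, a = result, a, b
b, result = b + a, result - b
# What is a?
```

Trace:
`b, result, a = 25, 17, 3` → b = 25; result = 17; a = 3
`b, result, a = result, a, b` → b = 17; result = 3; a = 25
`b, result = b + a, result - b` → b = 42; result = -14
So a = 25

Answer: 25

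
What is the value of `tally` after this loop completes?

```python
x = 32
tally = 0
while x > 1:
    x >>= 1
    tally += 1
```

Count right shifts until 1
`tally` takes the values: 0 → 1 → 2 → 3 → 4 → 5

Answer: 5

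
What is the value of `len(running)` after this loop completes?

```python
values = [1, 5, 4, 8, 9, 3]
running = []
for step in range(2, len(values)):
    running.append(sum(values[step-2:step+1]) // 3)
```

Number of 3-element averages
`running` takes the values: [] → [3] → [3, 5] → [3, 5, 7] → [3, 5, 7, 6]
So `len(running)` = 4

Answer: 4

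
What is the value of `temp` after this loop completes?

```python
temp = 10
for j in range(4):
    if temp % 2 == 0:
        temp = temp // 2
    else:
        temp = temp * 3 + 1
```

Collatz-style transformation from 10
`temp` takes the values: 10 → 5 → 16 → 8 → 4

Answer: 4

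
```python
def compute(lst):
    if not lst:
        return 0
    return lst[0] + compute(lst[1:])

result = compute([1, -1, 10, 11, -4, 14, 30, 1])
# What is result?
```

1 + (-1) + 10 + 11 + (-4) + 14 + 30 + 1 + 0 = 62

Answer: 62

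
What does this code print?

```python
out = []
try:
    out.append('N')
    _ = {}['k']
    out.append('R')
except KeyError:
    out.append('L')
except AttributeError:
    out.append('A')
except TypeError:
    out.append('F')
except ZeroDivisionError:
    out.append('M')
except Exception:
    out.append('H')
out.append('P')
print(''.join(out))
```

Execution trace: 'N' (try body) → 'L' (except KeyError) → 'P' (after the try/except). Output: NLP

Answer: NLP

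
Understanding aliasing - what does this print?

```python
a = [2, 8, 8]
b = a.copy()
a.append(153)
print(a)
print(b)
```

Key concept: list.copy() creates independent copy.
Step by step:
`a = [2, 8, 8]` → a = [2, 8, 8]
`b = a.copy()` → b = [2, 8, 8]
`a.append(153)` → a = [2, 8, 8, 153]
`print(a)` → prints [2, 8, 8, 153]
`print(b)` → prints [2, 8, 8]

Answer:
[2, 8, 8, 153]
[2, 8, 8]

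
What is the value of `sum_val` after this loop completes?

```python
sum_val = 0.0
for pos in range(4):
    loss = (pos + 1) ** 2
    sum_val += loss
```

Sum of squared losses 1² + 2² + ... + 4²
`sum_val` takes the values: 0.0 → 1.0 → 5.0 → 14.0 → 30.0

Answer: 30.0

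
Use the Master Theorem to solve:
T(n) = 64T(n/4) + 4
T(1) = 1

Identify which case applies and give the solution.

a=64, b=4, f(n)=4. log_4(64) = 3. Since c=0 < 3, Case 1 applies: T(n) = Θ(n^log_b(a)) = O(n^3).

Answer: O(n^3) - Case 1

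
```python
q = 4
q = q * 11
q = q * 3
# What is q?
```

Trace:
`q = 4` → q = 4
`q = q * 11` → q = 44
`q = q * 3` → q = 132
So q = 132

Answer: 132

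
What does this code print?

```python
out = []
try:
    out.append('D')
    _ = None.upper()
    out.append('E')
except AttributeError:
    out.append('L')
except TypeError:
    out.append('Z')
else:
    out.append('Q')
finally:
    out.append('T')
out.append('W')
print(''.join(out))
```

Execution trace: 'D' (try body) → 'L' (except AttributeError) → 'T' (finally) → 'W' (after the try/except). Output: DLTW

Answer: DLTW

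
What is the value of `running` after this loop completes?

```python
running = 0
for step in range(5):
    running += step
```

Sum of 0 to 4 = 10
`running` takes the values: 0 → 1 → 3 → 6 → 10

Answer: 10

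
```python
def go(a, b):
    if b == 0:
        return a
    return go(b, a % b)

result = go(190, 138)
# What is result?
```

go(190, 138) -> go(138, 52) -> go(52, 34) -> go(34, 18) -> go(18, 16) -> go(16, 2) -> go(2, 0) -> 2

Answer: 2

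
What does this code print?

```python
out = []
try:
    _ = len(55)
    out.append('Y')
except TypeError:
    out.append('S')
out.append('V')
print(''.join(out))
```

Execution trace: 'S' (except TypeError) → 'V' (after the try/except). Output: SV

Answer: SV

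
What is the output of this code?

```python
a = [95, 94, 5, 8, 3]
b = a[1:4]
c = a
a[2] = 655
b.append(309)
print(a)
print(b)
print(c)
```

Key concept: slice vs alias.
Step by step:
`a = [95, 94, 5, 8, 3]` → a = [95, 94, 5, 8, 3]
`b = a[1:4]` → b = [94, 5, 8]
`c = a` → c = [95, 94, 5, 8, 3] (same object as a)
`a[2] = 655` → a = [95, 94, 655, 8, 3] (same object as c); c = [95, 94, 655, 8, 3] (same object as a)
`b.append(309)` → b = [94, 5, 8, 309]
`print(a)` → prints [95, 94, 655, 8, 3]
`print(b)` → prints [94, 5, 8, 309]
`print(c)` → prints [95, 94, 655, 8, 3]

Answer:
[95, 94, 655, 8, 3]
[94, 5, 8, 309]
[95, 94, 655, 8, 3]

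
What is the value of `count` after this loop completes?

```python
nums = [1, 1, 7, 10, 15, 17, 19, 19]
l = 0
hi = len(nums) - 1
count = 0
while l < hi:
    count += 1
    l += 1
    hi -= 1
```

Iterations until pointers meet (list length 8)
`count` takes the values: 0 → 1 → 2 → 3 → 4

Answer: 4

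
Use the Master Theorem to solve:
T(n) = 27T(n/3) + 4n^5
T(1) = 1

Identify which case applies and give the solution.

a=27, b=3, f(n)=4n^5. log_3(27) = 3. Since c=5 > 3 and the regularity condition holds (27(n/3)^5 = (27/3^5)n^5 with 27/3^5 < 1), Case 3 applies: T(n) = Θ(f(n)) = O(n^5).

Answer: O(n^5) - Case 3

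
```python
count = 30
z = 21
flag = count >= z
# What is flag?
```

Trace:
`count = 30` → count = 30
`z = 21` → z = 21
`flag = count >= z` → flag = True
So flag = True

Answer: True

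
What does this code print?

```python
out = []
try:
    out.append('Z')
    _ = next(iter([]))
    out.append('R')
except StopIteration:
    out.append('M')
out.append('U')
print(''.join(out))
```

Execution trace: 'Z' (try body) → 'M' (except StopIteration) → 'U' (after the try/except). Output: ZMU

Answer: ZMU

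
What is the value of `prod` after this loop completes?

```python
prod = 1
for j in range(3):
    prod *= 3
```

3^3 = 27
`prod` takes the values: 1 → 3 → 9 → 27

Answer: 27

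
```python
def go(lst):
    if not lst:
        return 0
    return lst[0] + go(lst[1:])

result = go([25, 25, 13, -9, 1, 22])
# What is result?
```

25 + 25 + 13 + (-9) + 1 + 22 + 0 = 77

Answer: 77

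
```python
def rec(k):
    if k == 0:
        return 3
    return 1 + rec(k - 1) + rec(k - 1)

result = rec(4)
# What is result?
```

rec(k) = 1 + 2·rec(k-1), rec(0)=3. Closed form: (3+1)·2^4 - 1 = 63.

Answer: 63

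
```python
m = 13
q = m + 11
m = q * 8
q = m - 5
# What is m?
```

Trace:
`m = 13` → m = 13
`q = m + 11` → q = 24
`m = q * 8` → m = 192
`q = m - 5` → q = 187
So m = 192

Answer: 192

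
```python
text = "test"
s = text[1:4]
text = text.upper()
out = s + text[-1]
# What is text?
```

Trace:
`text = "test"` → text = 'test'
`s = text[1:4]` → s = 'est'
`text = text.upper()` → text = 'TEST'
`out = s + text[-1]` → out = 'estT'
So text = 'TEST'

Answer: 'TEST'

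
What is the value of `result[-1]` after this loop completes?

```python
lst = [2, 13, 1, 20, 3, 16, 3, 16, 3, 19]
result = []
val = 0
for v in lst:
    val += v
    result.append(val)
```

Cumulative sum ends at 96
`result` takes the values: [] → [2] → [2, 15] → [2, 15, 16] → [2, 15, 16, 36] → [2, 15, 16, 36, 39] → [2, 15, 16, 36, 39, 55] → [2, 15, 16, 36, 39, 55, 58] → [2, 15, 16, 36, 39, 55, 58, 74] → [2, 15, 16, 36, 39, 55, 58, 74, 77] → [2, 15, 16, 36, 39, 55, 58, 74, 77, 96]
So `result[-1]` = 96

Answer: 96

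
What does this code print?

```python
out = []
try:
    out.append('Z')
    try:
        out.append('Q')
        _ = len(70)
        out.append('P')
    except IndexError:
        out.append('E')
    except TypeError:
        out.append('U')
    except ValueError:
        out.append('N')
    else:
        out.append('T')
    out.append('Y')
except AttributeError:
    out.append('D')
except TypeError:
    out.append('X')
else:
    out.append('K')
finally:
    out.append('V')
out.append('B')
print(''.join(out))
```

Execution trace: 'Z' (try body) → 'Q' (inner try body) → 'U' (inner except TypeError) → 'Y' (try body, no exception) → 'K' (else) → 'V' (finally) → 'B' (after the try/except). Output: ZQUYKVB

Answer: ZQUYKVB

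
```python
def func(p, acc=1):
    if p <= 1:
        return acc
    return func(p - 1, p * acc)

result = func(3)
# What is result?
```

Accumulator trace (n, acc): (3, 1) -> (2, 3) -> (1, 6) -> return 6

Answer: 6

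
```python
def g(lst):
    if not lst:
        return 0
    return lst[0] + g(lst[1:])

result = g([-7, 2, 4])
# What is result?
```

(-7) + 2 + 4 + 0 = -1

Answer: -1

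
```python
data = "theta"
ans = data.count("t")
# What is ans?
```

Trace:
`data = "theta"` → data = 'theta'
`ans = data.count("t")` → ans = 2
So ans = 2

Answer: 2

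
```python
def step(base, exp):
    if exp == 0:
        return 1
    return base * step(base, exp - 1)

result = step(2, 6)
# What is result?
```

step(2, 6) = 2 * 2 * 2 * 2 * 2 * 2 = 64

Answer: 64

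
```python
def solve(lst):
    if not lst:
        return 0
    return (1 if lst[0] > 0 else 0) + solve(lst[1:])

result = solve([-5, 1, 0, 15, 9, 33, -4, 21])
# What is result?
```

Count of positive elements in [-5, 1, 0, 15, 9, 33, -4, 21] = 5

Answer: 5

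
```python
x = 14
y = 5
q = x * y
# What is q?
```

Trace:
`x = 14` → x = 14
`y = 5` → y = 5
`q = x * y` → q = 70
So q = 70

Answer: 70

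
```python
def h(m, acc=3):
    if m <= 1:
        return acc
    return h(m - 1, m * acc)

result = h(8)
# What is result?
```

Accumulator trace (n, acc): (8, 3) -> (7, 24) -> (6, 168) -> (5, 1008) -> (4, 5040) -> (3, 20160) -> (2, 60480) -> (1, 120960) -> return 120960

Answer: 120960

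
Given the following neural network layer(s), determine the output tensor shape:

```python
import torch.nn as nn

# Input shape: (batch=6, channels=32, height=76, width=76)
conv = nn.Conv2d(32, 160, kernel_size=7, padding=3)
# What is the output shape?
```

Input: (6, 32, 76, 76) -> Output: (6, 160, 76, 76)

Answer: (6, 160, 76, 76)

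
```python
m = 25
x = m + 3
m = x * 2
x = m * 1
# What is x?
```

Trace:
`m = 25` → m = 25
`x = m + 3` → x = 28
`m = x * 2` → m = 56
`x = m * 1` → x = 56
So x = 56

Answer: 56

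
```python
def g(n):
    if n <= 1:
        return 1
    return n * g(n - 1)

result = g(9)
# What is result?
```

g(9) = 9 * 8 * 7 * 6 * 5 * 4 * 3 * 2 * 1 = 362880

Answer: 362880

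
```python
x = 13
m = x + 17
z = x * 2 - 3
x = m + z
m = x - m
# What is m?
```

Trace:
`x = 13` → x = 13
`m = x + 17` → m = 30
`z = x * 2 - 3` → z = 23
`x = m + z` → x = 53
`m = x - m` → m = 23
So m = 23

Answer: 23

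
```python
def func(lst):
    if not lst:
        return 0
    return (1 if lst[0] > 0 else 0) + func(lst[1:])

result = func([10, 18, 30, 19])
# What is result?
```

Count of positive elements in [10, 18, 30, 19] = 4

Answer: 4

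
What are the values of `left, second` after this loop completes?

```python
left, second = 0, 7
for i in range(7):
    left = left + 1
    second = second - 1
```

left goes 0→7, second goes 7→0
`left, second` takes the values: (0, 7) → (1, 7) → (1, 6) → (2, 6) → (2, 5) → (3, 5) → (3, 4) → (4, 4) → (4, 3) → (5, 3) → (5, 2) → (6, 2) → (6, 1) → (7, 1) → (7, 0)

Answer: 7, 0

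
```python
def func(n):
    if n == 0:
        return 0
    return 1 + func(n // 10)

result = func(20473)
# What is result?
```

Count of digits of 20473: 5

Answer: 5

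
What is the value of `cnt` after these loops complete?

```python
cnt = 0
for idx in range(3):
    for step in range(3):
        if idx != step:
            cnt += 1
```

3² - 3 (exclude diagonal)
`cnt` takes the values: 0 → 1 → 2 → 3 → 4 → 5 → 6

Answer: 6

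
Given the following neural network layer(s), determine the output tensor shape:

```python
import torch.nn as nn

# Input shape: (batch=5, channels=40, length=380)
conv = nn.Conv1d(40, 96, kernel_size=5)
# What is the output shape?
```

Input: (5, 40, 380) -> Output: (5, 96, 376)

Answer: (5, 96, 376)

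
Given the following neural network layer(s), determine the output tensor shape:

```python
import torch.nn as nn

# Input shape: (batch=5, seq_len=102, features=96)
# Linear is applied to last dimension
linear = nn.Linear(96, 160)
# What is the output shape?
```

Input: (5, 102, 96) -> Output: (5, 102, 160)

Answer: (5, 102, 160)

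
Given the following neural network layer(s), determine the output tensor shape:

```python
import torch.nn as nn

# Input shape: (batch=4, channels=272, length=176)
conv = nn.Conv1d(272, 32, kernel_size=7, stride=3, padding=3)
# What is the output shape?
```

Input: (4, 272, 176) -> Output: (4, 32, 59)

Answer: (4, 32, 59)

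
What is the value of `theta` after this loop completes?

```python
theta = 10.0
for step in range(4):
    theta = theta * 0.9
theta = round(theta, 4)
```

Exponential decay: 10.0 * 0.9^4
`theta` takes the values: 10.0 → 9.0 → 8.1 → 7.29 → 6.561

Answer: 6.561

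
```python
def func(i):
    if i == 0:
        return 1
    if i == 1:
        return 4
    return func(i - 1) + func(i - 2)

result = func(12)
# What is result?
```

Build up from base cases: func(0)=1, func(1)=4, func(2)=5, func(3)=9, func(4)=14, func(5)=23, func(6)=37, ..., func(12)=665

Answer: 665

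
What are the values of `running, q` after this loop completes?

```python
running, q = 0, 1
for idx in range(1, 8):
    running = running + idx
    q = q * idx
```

Sum and factorial of 1 to 7
`running, q` takes the values: (0, 1) → (1, 1) → (3, 1) → (3, 2) → (6, 2) → (6, 6) → (10, 6) → (10, 24) → (15, 24) → (15, 120) → (21, 120) → (21, 720) → (28, 720) → (28, 5040)

Answer: 28, 5040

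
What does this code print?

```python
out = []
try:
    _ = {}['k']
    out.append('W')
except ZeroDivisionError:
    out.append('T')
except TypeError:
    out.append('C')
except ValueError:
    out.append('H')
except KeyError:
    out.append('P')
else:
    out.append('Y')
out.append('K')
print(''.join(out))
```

Execution trace: 'P' (except KeyError) → 'K' (after the try/except). Output: PK

Answer: PK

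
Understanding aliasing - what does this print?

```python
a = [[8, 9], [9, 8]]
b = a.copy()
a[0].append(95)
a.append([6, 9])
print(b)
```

Key concept: shallow copy with nested lists.
Step by step:
`a = [[8, 9], [9, 8]]` → a = [[8, 9], [9, 8]]
`b = a.copy()` → b = [[8, 9], [9, 8]]
`a[0].append(95)` → a = [[8, 9, 95], [9, 8]]; b = [[8, 9, 95], [9, 8]]
`a.append([6, 9])` → a = [[8, 9, 95], [9, 8], [6, 9]]
`print(b)` → prints [[8, 9, 95], [9, 8]]

Answer: [[8, 9, 95], [9, 8]]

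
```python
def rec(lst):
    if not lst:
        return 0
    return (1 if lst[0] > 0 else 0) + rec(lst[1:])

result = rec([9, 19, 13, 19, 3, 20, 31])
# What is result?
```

Count of positive elements in [9, 19, 13, 19, 3, 20, 31] = 7

Answer: 7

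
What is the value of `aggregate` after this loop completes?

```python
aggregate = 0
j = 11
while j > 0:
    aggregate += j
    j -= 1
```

Sum 11 down to 1
`aggregate` takes the values: 0 → 11 → 21 → 30 → 38 → 45 → 51 → 56 → 60 → 63 → 65 → 66

Answer: 66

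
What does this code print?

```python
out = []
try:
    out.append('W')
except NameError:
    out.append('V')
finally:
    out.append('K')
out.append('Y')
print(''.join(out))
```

Execution trace: 'W' (try body, no exception) → 'K' (finally) → 'Y' (after the try/except). Output: WKY

Answer: WKY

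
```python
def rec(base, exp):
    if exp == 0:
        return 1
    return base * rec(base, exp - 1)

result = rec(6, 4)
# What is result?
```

rec(6, 4) = 6 * 6 * 6 * 6 = 1296

Answer: 1296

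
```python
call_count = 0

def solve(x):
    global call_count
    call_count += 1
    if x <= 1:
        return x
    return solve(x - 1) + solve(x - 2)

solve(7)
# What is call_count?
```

Calls(x) = 1 + Calls(x-1) + Calls(x-2); Calls(0)=Calls(1)=1. For x=7 this gives 41.

Answer: 41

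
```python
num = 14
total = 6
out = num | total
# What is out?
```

Trace:
`num = 14` → num = 14
`total = 6` → total = 6
`out = num | total` → out = 14
So out = 14

Answer: 14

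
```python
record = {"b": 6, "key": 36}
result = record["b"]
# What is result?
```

Trace:
`record = {"b": 6, "key": 36}` → record = {'b': 6, 'key': 36}
`result = record["b"]` → result = 6
So result = 6

Answer: 6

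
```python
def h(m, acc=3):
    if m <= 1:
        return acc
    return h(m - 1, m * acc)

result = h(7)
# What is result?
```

Accumulator trace (n, acc): (7, 3) -> (6, 21) -> (5, 126) -> (4, 630) -> (3, 2520) -> (2, 7560) -> (1, 15120) -> return 15120

Answer: 15120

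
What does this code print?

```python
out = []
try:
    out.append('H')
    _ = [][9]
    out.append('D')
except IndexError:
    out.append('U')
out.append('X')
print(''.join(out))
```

Execution trace: 'H' (try body) → 'U' (except IndexError) → 'X' (after the try/except). Output: HUX

Answer: HUX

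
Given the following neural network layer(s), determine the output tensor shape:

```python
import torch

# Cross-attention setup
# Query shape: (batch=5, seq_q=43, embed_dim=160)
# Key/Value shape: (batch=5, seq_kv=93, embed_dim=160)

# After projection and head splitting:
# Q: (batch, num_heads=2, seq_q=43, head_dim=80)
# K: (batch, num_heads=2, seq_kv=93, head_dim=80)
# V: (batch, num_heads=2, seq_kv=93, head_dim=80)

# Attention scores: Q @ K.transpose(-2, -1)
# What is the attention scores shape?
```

Input: (5, 43, 160) -> Output: (5, 2, 43, 93)

Answer: (5, 2, 43, 93)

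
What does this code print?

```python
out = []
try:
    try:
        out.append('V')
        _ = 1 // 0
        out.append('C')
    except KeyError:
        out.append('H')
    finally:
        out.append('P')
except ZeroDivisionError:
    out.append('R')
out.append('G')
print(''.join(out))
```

Execution trace: 'V' (inner try body) → 'P' (inner finally) → 'R' (outer except ZeroDivisionError) → 'G' (after the try/except). Output: VPRG

Answer: VPRG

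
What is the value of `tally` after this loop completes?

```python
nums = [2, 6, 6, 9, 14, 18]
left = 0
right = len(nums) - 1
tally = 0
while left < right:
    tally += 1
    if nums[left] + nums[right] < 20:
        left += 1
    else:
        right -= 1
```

Steps to find pair summing to 20
`tally` takes the values: 0 → 1 → 2 → 3 → 4 → 5

Answer: 5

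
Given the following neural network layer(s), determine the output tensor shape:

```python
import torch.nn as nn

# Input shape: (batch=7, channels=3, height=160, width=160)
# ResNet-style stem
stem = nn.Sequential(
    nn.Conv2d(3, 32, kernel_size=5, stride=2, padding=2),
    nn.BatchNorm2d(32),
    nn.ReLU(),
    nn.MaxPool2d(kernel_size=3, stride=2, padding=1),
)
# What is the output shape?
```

Input: (7, 3, 160, 160) -> after Conv2d 5x5 stride=2: (7, 32, 80, 80) -> Output: (7, 32, 40, 40)

Answer: (7, 32, 40, 40)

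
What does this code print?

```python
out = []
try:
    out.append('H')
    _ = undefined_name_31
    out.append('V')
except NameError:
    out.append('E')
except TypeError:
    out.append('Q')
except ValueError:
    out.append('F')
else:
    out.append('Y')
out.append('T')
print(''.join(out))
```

Execution trace: 'H' (try body) → 'E' (except NameError) → 'T' (after the try/except). Output: HET

Answer: HET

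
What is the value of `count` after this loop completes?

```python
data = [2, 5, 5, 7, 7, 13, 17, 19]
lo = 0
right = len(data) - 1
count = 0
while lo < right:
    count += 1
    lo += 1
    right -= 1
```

Iterations until pointers meet (list length 8)
`count` takes the values: 0 → 1 → 2 → 3 → 4

Answer: 4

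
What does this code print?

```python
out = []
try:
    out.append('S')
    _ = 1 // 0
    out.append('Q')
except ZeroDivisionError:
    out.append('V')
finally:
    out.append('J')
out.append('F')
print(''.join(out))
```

Execution trace: 'S' (try body) → 'V' (except ZeroDivisionError) → 'J' (finally) → 'F' (after the try/except). Output: SVJF

Answer: SVJF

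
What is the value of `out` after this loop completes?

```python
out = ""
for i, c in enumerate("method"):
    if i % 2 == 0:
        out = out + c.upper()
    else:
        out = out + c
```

Uppercase even positions in 'method'
`out` takes the values: "" → "M" → "Me" → "MeT" → "MeTh" → "MeThO" → "MeThOd"

Answer: "MeThOd"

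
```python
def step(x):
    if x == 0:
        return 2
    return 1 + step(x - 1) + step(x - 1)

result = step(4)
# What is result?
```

step(x) = 1 + 2·step(x-1), step(0)=2. Closed form: (2+1)·2^4 - 1 = 47.

Answer: 47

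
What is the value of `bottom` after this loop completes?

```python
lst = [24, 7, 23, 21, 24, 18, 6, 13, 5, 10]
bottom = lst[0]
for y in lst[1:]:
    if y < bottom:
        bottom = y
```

Minimum of [24, 7, 23, 21, 24, 18, 6, 13, 5, 10]
`bottom` takes the values: 24 → 7 → 6 → 5

Answer: 5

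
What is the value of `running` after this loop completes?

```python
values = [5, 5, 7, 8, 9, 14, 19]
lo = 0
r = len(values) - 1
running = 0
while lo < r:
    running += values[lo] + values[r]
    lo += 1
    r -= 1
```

Sum of pairs from ends
`running` takes the values: 0 → 24 → 43 → 59

Answer: 59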